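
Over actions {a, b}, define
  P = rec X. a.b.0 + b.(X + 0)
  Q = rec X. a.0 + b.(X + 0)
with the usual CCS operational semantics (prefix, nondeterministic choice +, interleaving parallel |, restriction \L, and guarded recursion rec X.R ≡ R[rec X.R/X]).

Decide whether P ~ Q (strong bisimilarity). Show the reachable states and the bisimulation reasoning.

not bisimilar

P's transition system — 4 states:
  u0 = rec X. a.b.0 + b.(X + 0) has moves --a--▸ u1, --b--▸ u2
  u1 = b.0 has moves --b--▸ u3
  u2 = (rec X. a.b.0 + b.(X + 0)) + 0 has moves --a--▸ u1, --b--▸ u2
  u3 = 0 has moves stopped
Q's transition system — 3 states:
  v0 = rec X. a.0 + b.(X + 0) has moves --a--▸ v1, --b--▸ v2
  v1 = 0 has moves stopped
  v2 = (rec X. a.0 + b.(X + 0)) + 0 has moves --a--▸ v1, --b--▸ v2
Coarsest stable partition (strong bisimilarity classes):
  B0 = {u0, u2}
  B1 = {u1}
  B2 = {u3, v1}
  B3 = {v0, v2}
u0 ∈ B0, v0 ∈ B3 → different blocks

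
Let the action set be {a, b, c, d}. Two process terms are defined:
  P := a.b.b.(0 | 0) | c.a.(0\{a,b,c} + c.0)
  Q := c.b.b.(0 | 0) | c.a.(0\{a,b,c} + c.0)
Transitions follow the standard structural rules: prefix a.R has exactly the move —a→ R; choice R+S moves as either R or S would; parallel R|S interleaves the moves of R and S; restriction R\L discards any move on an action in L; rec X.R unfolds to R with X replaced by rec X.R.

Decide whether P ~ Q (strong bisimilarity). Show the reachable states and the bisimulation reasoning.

P ≁ Q

Reachable graph of P (16 states):
  m0 = a.b.b.(0 | 0) | c.a.(0\{a,b,c} + c.0) | —a→ m1, —c→ m2
  m1 = b.b.(0 | 0) | c.a.(0\{a,b,c} + c.0) | —b→ m3, —c→ m4
  m2 = a.b.b.(0 | 0) | a.(0\{a,b,c} + c.0) | —a→ m4, —a→ m5
  m3 = b.(0 | 0) | c.a.(0\{a,b,c} + c.0) | —b→ m6, —c→ m7
  m4 = b.b.(0 | 0) | a.(0\{a,b,c} + c.0) | —a→ m8, —b→ m7
  m5 = a.b.b.(0 | 0) | (0\{a,b,c} + c.0) | —a→ m8, —c→ m9
  m6 = 0 | 0 | c.a.(0\{a,b,c} + c.0) | —c→ m10
  m7 = b.(0 | 0) | a.(0\{a,b,c} + c.0) | —a→ m11, —b→ m10
  m8 = b.b.(0 | 0) | (0\{a,b,c} + c.0) | —b→ m11, —c→ m12
  m9 = a.b.b.(0 | 0) | 0 | —a→ m12
  m10 = 0 | 0 | a.(0\{a,b,c} + c.0) | —a→ m13
  m11 = b.(0 | 0) | (0\{a,b,c} + c.0) | —b→ m13, —c→ m14
  m12 = b.b.(0 | 0) | 0 | —b→ m14
  m13 = 0 | 0 | (0\{a,b,c} + c.0) | —c→ m15
  m14 = b.(0 | 0) | 0 | —b→ m15
  m15 = 0 | 0 | 0 | (no moves)
Reachable graph of Q (16 states):
  n0 = c.b.b.(0 | 0) | c.a.(0\{a,b,c} + c.0) | —c→ n1, —c→ n2
  n1 = b.b.(0 | 0) | c.a.(0\{a,b,c} + c.0) | —b→ n3, —c→ n4
  n2 = c.b.b.(0 | 0) | a.(0\{a,b,c} + c.0) | —a→ n5, —c→ n4
  n3 = b.(0 | 0) | c.a.(0\{a,b,c} + c.0) | —b→ n6, —c→ n7
  n4 = b.b.(0 | 0) | a.(0\{a,b,c} + c.0) | —a→ n8, —b→ n7
  n5 = c.b.b.(0 | 0) | (0\{a,b,c} + c.0) | —c→ n8, —c→ n9
  n6 = 0 | 0 | c.a.(0\{a,b,c} + c.0) | —c→ n10
  n7 = b.(0 | 0) | a.(0\{a,b,c} + c.0) | —a→ n11, —b→ n10
  n8 = b.b.(0 | 0) | (0\{a,b,c} + c.0) | —b→ n11, —c→ n12
  n9 = c.b.b.(0 | 0) | 0 | —c→ n12
  n10 = 0 | 0 | a.(0\{a,b,c} + c.0) | —a→ n13
  n11 = b.(0 | 0) | (0\{a,b,c} + c.0) | —b→ n13, —c→ n14
  n12 = b.b.(0 | 0) | 0 | —b→ n14
  n13 = 0 | 0 | (0\{a,b,c} + c.0) | —c→ n15
  n14 = b.(0 | 0) | 0 | —b→ n15
  n15 = 0 | 0 | 0 | (no moves)
Coarsest stable partition (strong bisimilarity classes):
  B0 = {m0}
  B1 = {m2}
  B2 = {m5}
  B3 = {m9}
  B4 = {m12, n12}
  B5 = {m14, n14}
  B6 = {m15, n15}
  B7 = {m8, n8}
  B8 = {m11, n11}
  B9 = {m13, n13}
  B10 = {m4, n4}
  B11 = {m7, n7}
  B12 = {m10, n10}
  B13 = {m1, n1}
  B14 = {m3, n3}
  B15 = {m6, n6}
  B16 = {n0}
  B17 = {n2}
  B18 = {n5}
  B19 = {n9}
m0 ∈ B0, n0 ∈ B16 → different blocks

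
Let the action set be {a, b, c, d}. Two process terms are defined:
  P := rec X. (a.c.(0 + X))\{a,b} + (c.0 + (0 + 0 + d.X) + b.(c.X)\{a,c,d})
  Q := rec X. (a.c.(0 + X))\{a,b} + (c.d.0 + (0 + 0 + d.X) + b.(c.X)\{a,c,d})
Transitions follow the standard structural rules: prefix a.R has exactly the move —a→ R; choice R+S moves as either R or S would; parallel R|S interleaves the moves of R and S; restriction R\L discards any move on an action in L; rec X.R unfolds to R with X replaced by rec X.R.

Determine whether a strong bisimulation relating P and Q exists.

Reachable graph of P (3 states):
  s0 = rec X. (a.c.(0 + X))\{a,b} + (c.0 + (0 + 0 + d.X) + b.(c.X)\{a,c,d}) | ··b··> s1, ··c··> s2, ··d··> s0
  s1 = (c.(rec X. (a.c.(0 + X))\{a,b} + (c.0 + (0 + 0 + d.X) + b.(c.X)\{a,c,d})))\{a,c,d} | stopped
  s2 = 0 | stopped
Reachable graph of Q (4 states):
  t0 = rec X. (a.c.(0 + X))\{a,b} + (c.d.0 + (0 + 0 + d.X) + b.(c.X)\{a,c,d}) | ··b··> t1, ··c··> t2, ··d··> t0
  t1 = (c.(rec X. (a.c.(0 + X))\{a,b} + (c.d.0 + (0 + 0 + d.X) + b.(c.X)\{a,c,d})))\{a,c,d} | stopped
  t2 = d.0 | ··d··> t3
  t3 = 0 | stopped
Bisimilarity quotient blocks:
  B0 = {s0}
  B1 = {s1, s2, t1, t3}
  B2 = {t0}
  B3 = {t2}
s0 ∈ B0, t0 ∈ B2 → different blocks

NO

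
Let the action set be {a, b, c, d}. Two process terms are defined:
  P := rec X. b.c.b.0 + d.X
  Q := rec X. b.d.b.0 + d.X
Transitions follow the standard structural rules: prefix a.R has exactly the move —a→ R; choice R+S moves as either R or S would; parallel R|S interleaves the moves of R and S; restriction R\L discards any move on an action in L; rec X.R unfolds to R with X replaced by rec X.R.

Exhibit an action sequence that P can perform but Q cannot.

Reachable graph of P (4 states):
  m0 = rec X. b.c.b.0 + d.X → ··b··> m1, ··d··> m0
  m1 = c.b.0 → ··c··> m2
  m2 = b.0 → ··b··> m3
  m3 = 0 → (no moves)
Reachable graph of Q (4 states):
  n0 = rec X. b.d.b.0 + d.X → ··b··> n1, ··d··> n0
  n1 = d.b.0 → ··d··> n2
  n2 = b.0 → ··b··> n3
  n3 = 0 → (no moves)
Trace ⟨bc⟩ through P, begin at {m0}:
  [1] b ⇒ {m1}
  [2] c ⇒ {m2}
  ✓ P
Trace ⟨bc⟩ through Q, begin at {n0}:
  [1] b ⇒ {n1}
  [2] c ⇒ ∅  — Q cannot continue

bc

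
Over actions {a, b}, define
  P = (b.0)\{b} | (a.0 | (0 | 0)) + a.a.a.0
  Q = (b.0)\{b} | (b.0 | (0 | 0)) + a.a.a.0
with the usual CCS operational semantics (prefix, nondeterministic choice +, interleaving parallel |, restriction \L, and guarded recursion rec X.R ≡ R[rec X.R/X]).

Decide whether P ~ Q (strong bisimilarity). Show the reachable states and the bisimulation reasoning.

P ≁ Q

Reachable graph of P (5 states):
  s0 = (b.0)\{b} | (a.0 | (0 | 0)) + a.a.a.0 :: =a=> s1, =a=> s2
  s1 = (b.0)\{b} | (0 | (0 | 0)) :: ∅
  s2 = a.a.0 :: =a=> s3
  s3 = a.0 :: =a=> s4
  s4 = 0 :: ∅
Reachable graph of Q (5 states):
  t0 = (b.0)\{b} | (b.0 | (0 | 0)) + a.a.a.0 :: =a=> t1, =b=> t2
  t1 = a.a.0 :: =a=> t3
  t2 = (b.0)\{b} | (0 | (0 | 0)) :: ∅
  t3 = a.0 :: =a=> t4
  t4 = 0 :: ∅
Bisimilarity quotient blocks:
  B0 = {s0}
  B1 = {s2, t1}
  B2 = {s3, t3}
  B3 = {s1, s4, t2, t4}
  B4 = {t0}
s0 ∈ B0, t0 ∈ B4 → different blocks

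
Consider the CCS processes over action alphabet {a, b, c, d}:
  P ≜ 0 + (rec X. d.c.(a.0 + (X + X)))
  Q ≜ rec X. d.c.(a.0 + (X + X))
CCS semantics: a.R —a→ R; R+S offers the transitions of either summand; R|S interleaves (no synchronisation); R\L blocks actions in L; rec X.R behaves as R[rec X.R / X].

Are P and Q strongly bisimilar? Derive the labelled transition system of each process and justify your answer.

P's transition system — 4 states:
  m0 = 0 + (rec X. d.c.(a.0 + (X + X))) | —d→ m1
  m1 = c.(a.0 + ((rec X. d.c.(a.0 + (X + X))) + (rec X. d.c.(a.0 + (X + X))))) | —c→ m2
  m2 = a.0 + ((rec X. d.c.(a.0 + (X + X))) + (rec X. d.c.(a.0 + (X + X)))) | —a→ m3, —d→ m1
  m3 = 0 | (no moves)
Q's transition system — 4 states:
  n0 = rec X. d.c.(a.0 + (X + X)) | —d→ n1
  n1 = c.(a.0 + ((rec X. d.c.(a.0 + (X + X))) + (rec X. d.c.(a.0 + (X + X))))) | —c→ n2
  n2 = a.0 + ((rec X. d.c.(a.0 + (X + X))) + (rec X. d.c.(a.0 + (X + X)))) | —a→ n3, —d→ n1
  n3 = 0 | (no moves)
Coarsest stable partition (strong bisimilarity classes):
  B0 = {m0, n0}
  B1 = {m1, n1}
  B2 = {m2, n2}
  B3 = {m3, n3}
m0 ∈ B0, n0 ∈ B0 → same block

bisimilar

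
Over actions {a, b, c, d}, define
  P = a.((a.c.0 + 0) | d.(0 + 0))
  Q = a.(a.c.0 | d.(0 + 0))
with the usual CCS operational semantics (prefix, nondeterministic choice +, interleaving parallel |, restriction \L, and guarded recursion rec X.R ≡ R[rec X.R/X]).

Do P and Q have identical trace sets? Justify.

YES

LTS(P): 7 reachable states
  m0 = a.((a.c.0 + 0) | d.(0 + 0)) has moves =a=> m1
  m1 = (a.c.0 + 0) | d.(0 + 0) has moves =a=> m2, =d=> m3
  m2 = c.0 | d.(0 + 0) has moves =c=> m4, =d=> m5
  m3 = (a.c.0 + 0) | (0 + 0) has moves =a=> m5
  m4 = 0 | d.(0 + 0) has moves =d=> m6
  m5 = c.0 | (0 + 0) has moves =c=> m6
  m6 = 0 | (0 + 0) has moves deadlocked
LTS(Q): 7 reachable states
  n0 = a.(a.c.0 | d.(0 + 0)) has moves =a=> n1
  n1 = a.c.0 | d.(0 + 0) has moves =a=> n2, =d=> n3
  n2 = c.0 | d.(0 + 0) has moves =c=> n4, =d=> n5
  n3 = a.c.0 | (0 + 0) has moves =a=> n5
  n4 = 0 | d.(0 + 0) has moves =d=> n6
  n5 = c.0 | (0 + 0) has moves =c=> n6
  n6 = 0 | (0 + 0) has moves deadlocked
Coarsest stable partition (strong bisimilarity classes):
  B0 = {m0, n0}
  B1 = {m1, n1}
  B2 = {m2, n2}
  B3 = {m4, n4}
  B4 = {m6, n6}
  B5 = {m5, n5}
  B6 = {m3, n3}
m0 ∈ B0, n0 ∈ B0 → same block
Bisimilar ⇒ trace-equivalent.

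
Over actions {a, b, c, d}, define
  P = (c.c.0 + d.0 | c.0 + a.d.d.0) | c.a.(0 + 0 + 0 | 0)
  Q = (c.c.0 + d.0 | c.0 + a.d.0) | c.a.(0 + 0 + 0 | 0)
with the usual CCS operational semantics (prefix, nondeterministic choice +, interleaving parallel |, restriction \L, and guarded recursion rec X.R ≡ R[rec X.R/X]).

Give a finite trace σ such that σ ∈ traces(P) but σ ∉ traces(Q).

add

LTS(P): 24 reachable states
  m0 = (c.c.0 + d.0 | c.0 + a.d.d.0) | c.a.(0 + 0 + 0 | 0) :: --a--▸ m1, --c--▸ m2, --c--▸ m3, --c--▸ m4, --d--▸ m5
  m1 = d.d.0 | c.a.(0 + 0 + 0 | 0) :: --c--▸ m6, --d--▸ m7
  m2 = (c.c.0 + d.0 | c.0 + a.d.d.0) | a.(0 + 0 + 0 | 0) :: --a--▸ m6, --a--▸ m8, --c--▸ m10, --c--▸ m9, --d--▸ m11
  m3 = c.0 | c.a.(0 + 0 + 0 | 0) :: --c--▸ m12, --c--▸ m9
  m4 = d.0 | 0 | c.a.(0 + 0 + 0 | 0) :: --c--▸ m10, --d--▸ m13
  m5 = 0 | c.0 | c.a.(0 + 0 + 0 | 0) :: --c--▸ m11, --c--▸ m13
  m6 = d.d.0 | a.(0 + 0 + 0 | 0) :: --a--▸ m14, --d--▸ m15
  m7 = d.0 | c.a.(0 + 0 + 0 | 0) :: --c--▸ m15, --d--▸ m12
  m8 = (c.c.0 + d.0 | c.0 + a.d.d.0) | (0 + 0 + 0 | 0) :: --a--▸ m14, --c--▸ m16, --c--▸ m17, --d--▸ m18
  m9 = c.0 | a.(0 + 0 + 0 | 0) :: --a--▸ m16, --c--▸ m19
  m10 = d.0 | 0 | a.(0 + 0 + 0 | 0) :: --a--▸ m17, --d--▸ m20
  m11 = 0 | c.0 | a.(0 + 0 + 0 | 0) :: --a--▸ m18, --c--▸ m20
  m12 = 0 | c.a.(0 + 0 + 0 | 0) :: --c--▸ m19
  m13 = 0 | 0 | c.a.(0 + 0 + 0 | 0) :: --c--▸ m20
  m14 = d.d.0 | (0 + 0 + 0 | 0) :: --d--▸ m21
  m15 = d.0 | a.(0 + 0 + 0 | 0) :: --a--▸ m21, --d--▸ m19
  m16 = c.0 | (0 + 0 + 0 | 0) :: --c--▸ m22
  m17 = d.0 | 0 | (0 + 0 + 0 | 0) :: --d--▸ m23
  m18 = 0 | c.0 | (0 + 0 + 0 | 0) :: --c--▸ m23
  m19 = 0 | a.(0 + 0 + 0 | 0) :: --a--▸ m22
  m20 = 0 | 0 | a.(0 + 0 + 0 | 0) :: --a--▸ m23
  m21 = d.0 | (0 + 0 + 0 | 0) :: --d--▸ m22
  m22 = 0 | (0 + 0 + 0 | 0) :: (no moves)
  m23 = 0 | 0 | (0 + 0 + 0 | 0) :: (no moves)
LTS(Q): 21 reachable states
  n0 = (c.c.0 + d.0 | c.0 + a.d.0) | c.a.(0 + 0 + 0 | 0) :: --a--▸ n1, --c--▸ n2, --c--▸ n3, --c--▸ n4, --d--▸ n5
  n1 = d.0 | c.a.(0 + 0 + 0 | 0) :: --c--▸ n6, --d--▸ n7
  n2 = (c.c.0 + d.0 | c.0 + a.d.0) | a.(0 + 0 + 0 | 0) :: --a--▸ n6, --a--▸ n8, --c--▸ n10, --c--▸ n9, --d--▸ n11
  n3 = c.0 | c.a.(0 + 0 + 0 | 0) :: --c--▸ n7, --c--▸ n9
  n4 = d.0 | 0 | c.a.(0 + 0 + 0 | 0) :: --c--▸ n10, --d--▸ n12
  n5 = 0 | c.0 | c.a.(0 + 0 + 0 | 0) :: --c--▸ n11, --c--▸ n12
  n6 = d.0 | a.(0 + 0 + 0 | 0) :: --a--▸ n13, --d--▸ n14
  n7 = 0 | c.a.(0 + 0 + 0 | 0) :: --c--▸ n14
  n8 = (c.c.0 + d.0 | c.0 + a.d.0) | (0 + 0 + 0 | 0) :: --a--▸ n13, --c--▸ n15, --c--▸ n16, --d--▸ n17
  n9 = c.0 | a.(0 + 0 + 0 | 0) :: --a--▸ n15, --c--▸ n14
  n10 = d.0 | 0 | a.(0 + 0 + 0 | 0) :: --a--▸ n16, --d--▸ n18
  n11 = 0 | c.0 | a.(0 + 0 + 0 | 0) :: --a--▸ n17, --c--▸ n18
  n12 = 0 | 0 | c.a.(0 + 0 + 0 | 0) :: --c--▸ n18
  n13 = d.0 | (0 + 0 + 0 | 0) :: --d--▸ n19
  n14 = 0 | a.(0 + 0 + 0 | 0) :: --a--▸ n19
  n15 = c.0 | (0 + 0 + 0 | 0) :: --c--▸ n19
  n16 = d.0 | 0 | (0 + 0 + 0 | 0) :: --d--▸ n20
  n17 = 0 | c.0 | (0 + 0 + 0 | 0) :: --c--▸ n20
  n18 = 0 | 0 | a.(0 + 0 + 0 | 0) :: --a--▸ n20
  n19 = 0 | (0 + 0 + 0 | 0) :: (no moves)
  n20 = 0 | 0 | (0 + 0 + 0 | 0) :: (no moves)
Run σ = ⟨add⟩ on P: start {m0}
  after a @ step 1: {m1}
  after d @ step 2: {m7}
  after d @ step 3: {m12}
  — P admits the full trace.
Run σ = ⟨add⟩ on Q: start {n0}
  after a @ step 1: {n1}
  after d @ step 2: {n7}
  after d @ step 3: no successor for Q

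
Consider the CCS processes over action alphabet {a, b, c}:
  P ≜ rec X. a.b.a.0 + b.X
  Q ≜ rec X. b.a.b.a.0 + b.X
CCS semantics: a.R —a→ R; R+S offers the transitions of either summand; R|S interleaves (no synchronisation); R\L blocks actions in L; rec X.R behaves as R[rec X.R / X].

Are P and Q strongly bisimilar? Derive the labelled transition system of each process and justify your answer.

P's transition system — 4 states:
  p0 = rec X. a.b.a.0 + b.X :: =a=> p1, =b=> p0
  p1 = b.a.0 :: =b=> p2
  p2 = a.0 :: =a=> p3
  p3 = 0 :: stopped
Q's transition system — 5 states:
  q0 = rec X. b.a.b.a.0 + b.X :: =b=> q0, =b=> q1
  q1 = a.b.a.0 :: =a=> q2
  q2 = b.a.0 :: =b=> q3
  q3 = a.0 :: =a=> q4
  q4 = 0 :: stopped
Partition-refinement fixed point:
  B0 = {p0}
  B1 = {p1, q2}
  B2 = {p2, q3}
  B3 = {p3, q4}
  B4 = {q0}
  B5 = {q1}
p0 ∈ B0, q0 ∈ B4 → different blocks

not bisimilar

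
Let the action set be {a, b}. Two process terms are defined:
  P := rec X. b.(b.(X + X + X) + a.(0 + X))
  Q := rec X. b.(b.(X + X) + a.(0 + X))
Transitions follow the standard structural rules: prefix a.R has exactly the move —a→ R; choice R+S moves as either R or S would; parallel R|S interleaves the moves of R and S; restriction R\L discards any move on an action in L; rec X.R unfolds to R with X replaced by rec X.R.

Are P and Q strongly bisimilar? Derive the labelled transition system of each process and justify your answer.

YES

P's transition system — 4 states:
  m0 = rec X. b.(b.(X + X + X) + a.(0 + X)) :: —b→ m1
  m1 = b.((rec X. b.(b.(X + X + X) + a.(0 + X))) + (rec X. b.(b.(X + X + X) + a.(0 + X))) + (rec X. b.(b.(X + X + X) + a.(0 + X)))) + a.(0 + (rec X. b.(b.(X + X + X) + a.(0 + X)))) :: —a→ m2, —b→ m3
  m2 = 0 + (rec X. b.(b.(X + X + X) + a.(0 + X))) :: —b→ m1
  m3 = (rec X. b.(b.(X + X + X) + a.(0 + X))) + (rec X. b.(b.(X + X + X) + a.(0 + X))) + (rec X. b.(b.(X + X + X) + a.(0 + X))) :: —b→ m1
Q's transition system — 4 states:
  n0 = rec X. b.(b.(X + X) + a.(0 + X)) :: —b→ n1
  n1 = b.((rec X. b.(b.(X + X) + a.(0 + X))) + (rec X. b.(b.(X + X) + a.(0 + X)))) + a.(0 + (rec X. b.(b.(X + X) + a.(0 + X)))) :: —a→ n2, —b→ n3
  n2 = 0 + (rec X. b.(b.(X + X) + a.(0 + X))) :: —b→ n1
  n3 = (rec X. b.(b.(X + X) + a.(0 + X))) + (rec X. b.(b.(X + X) + a.(0 + X))) :: —b→ n1
Bisimilarity quotient blocks:
  B0 = {m0, m2, m3, n0, n2, n3}
  B1 = {m1, n1}
m0 ∈ B0, n0 ∈ B0 → same block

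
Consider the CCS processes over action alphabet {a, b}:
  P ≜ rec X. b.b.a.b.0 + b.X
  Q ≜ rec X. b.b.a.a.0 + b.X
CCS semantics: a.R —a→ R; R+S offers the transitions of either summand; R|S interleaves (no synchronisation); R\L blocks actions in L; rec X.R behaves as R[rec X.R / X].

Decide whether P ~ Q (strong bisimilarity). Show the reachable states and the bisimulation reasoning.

not bisimilar

Reachable graph of P (5 states):
  u0 = rec X. b.b.a.b.0 + b.X :: —b→ u0, —b→ u1
  u1 = b.a.b.0 :: —b→ u2
  u2 = a.b.0 :: —a→ u3
  u3 = b.0 :: —b→ u4
  u4 = 0 :: (no moves)
Reachable graph of Q (5 states):
  v0 = rec X. b.b.a.a.0 + b.X :: —b→ v0, —b→ v1
  v1 = b.a.a.0 :: —b→ v2
  v2 = a.a.0 :: —a→ v3
  v3 = a.0 :: —a→ v4
  v4 = 0 :: (no moves)
Partition-refinement fixed point:
  B0 = {u0}
  B1 = {u1}
  B2 = {u2}
  B3 = {u3}
  B4 = {u4, v4}
  B5 = {v0}
  B6 = {v1}
  B7 = {v2}
  B8 = {v3}
u0 ∈ B0, v0 ∈ B5 → different blocks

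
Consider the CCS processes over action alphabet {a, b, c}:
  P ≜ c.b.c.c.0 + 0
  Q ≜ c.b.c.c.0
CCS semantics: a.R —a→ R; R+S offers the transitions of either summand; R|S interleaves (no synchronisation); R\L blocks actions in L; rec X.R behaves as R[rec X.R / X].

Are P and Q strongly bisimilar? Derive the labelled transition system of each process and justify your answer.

P's transition system — 5 states:
  u0 = c.b.c.c.0 + 0 :: =c=> u1
  u1 = b.c.c.0 :: =b=> u2
  u2 = c.c.0 :: =c=> u3
  u3 = c.0 :: =c=> u4
  u4 = 0 :: ·
Q's transition system — 5 states:
  v0 = c.b.c.c.0 :: =c=> v1
  v1 = b.c.c.0 :: =b=> v2
  v2 = c.c.0 :: =c=> v3
  v3 = c.0 :: =c=> v4
  v4 = 0 :: ·
Bisimilarity quotient blocks:
  B0 = {u0, v0}
  B1 = {u1, v1}
  B2 = {u2, v2}
  B3 = {u3, v3}
  B4 = {u4, v4}
u0 ∈ B0, v0 ∈ B0 → same block

P ~ Q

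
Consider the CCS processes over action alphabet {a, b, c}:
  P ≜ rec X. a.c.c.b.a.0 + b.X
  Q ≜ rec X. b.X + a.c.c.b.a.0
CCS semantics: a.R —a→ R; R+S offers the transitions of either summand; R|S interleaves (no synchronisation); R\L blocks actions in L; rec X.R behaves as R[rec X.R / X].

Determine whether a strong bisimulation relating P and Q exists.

bisimilar

LTS(P): 6 reachable states
  s0 = rec X. a.c.c.b.a.0 + b.X has moves -a-> s1, -b-> s0
  s1 = c.c.b.a.0 has moves -c-> s2
  s2 = c.b.a.0 has moves -c-> s3
  s3 = b.a.0 has moves -b-> s4
  s4 = a.0 has moves -a-> s5
  s5 = 0 has moves ∅
LTS(Q): 6 reachable states
  t0 = rec X. b.X + a.c.c.b.a.0 has moves -a-> t1, -b-> t0
  t1 = c.c.b.a.0 has moves -c-> t2
  t2 = c.b.a.0 has moves -c-> t3
  t3 = b.a.0 has moves -b-> t4
  t4 = a.0 has moves -a-> t5
  t5 = 0 has moves ∅
Partition-refinement fixed point:
  B0 = {s0, t0}
  B1 = {s1, t1}
  B2 = {s2, t2}
  B3 = {s3, t3}
  B4 = {s4, t4}
  B5 = {s5, t5}
s0 ∈ B0, t0 ∈ B0 → same block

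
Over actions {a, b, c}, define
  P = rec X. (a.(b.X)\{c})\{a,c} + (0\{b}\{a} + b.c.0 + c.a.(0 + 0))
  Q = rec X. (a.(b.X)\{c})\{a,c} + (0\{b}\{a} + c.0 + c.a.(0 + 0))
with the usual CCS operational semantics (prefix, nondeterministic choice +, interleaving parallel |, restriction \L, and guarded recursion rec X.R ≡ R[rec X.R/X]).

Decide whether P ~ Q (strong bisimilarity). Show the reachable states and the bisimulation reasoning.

Reachable graph of P (5 states):
  m0 = rec X. (a.(b.X)\{c})\{a,c} + (0\{b}\{a} + b.c.0 + c.a.(0 + 0)) | --b--▸ m1, --c--▸ m2
  m1 = c.0 | --c--▸ m3
  m2 = a.(0 + 0) | --a--▸ m4
  m3 = 0 | deadlocked
  m4 = 0 + 0 | deadlocked
Reachable graph of Q (4 states):
  n0 = rec X. (a.(b.X)\{c})\{a,c} + (0\{b}\{a} + c.0 + c.a.(0 + 0)) | --c--▸ n1, --c--▸ n2
  n1 = 0 | deadlocked
  n2 = a.(0 + 0) | --a--▸ n3
  n3 = 0 + 0 | deadlocked
Coarsest stable partition (strong bisimilarity classes):
  B0 = {m0}
  B1 = {m2, n2}
  B2 = {m3, m4, n1, n3}
  B3 = {m1}
  B4 = {n0}
m0 ∈ B0, n0 ∈ B4 → different blocks

not bisimilar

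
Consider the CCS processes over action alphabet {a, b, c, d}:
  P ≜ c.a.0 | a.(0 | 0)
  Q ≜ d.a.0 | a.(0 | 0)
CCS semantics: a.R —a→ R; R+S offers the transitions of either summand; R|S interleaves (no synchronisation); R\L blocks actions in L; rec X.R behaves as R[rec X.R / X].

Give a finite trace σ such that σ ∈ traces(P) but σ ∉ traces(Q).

P's transition system — 6 states:
  p0 = c.a.0 | a.(0 | 0) :: ··a··> p1, ··c··> p2
  p1 = c.a.0 | (0 | 0) :: ··c··> p3
  p2 = a.0 | a.(0 | 0) :: ··a··> p3, ··a··> p4
  p3 = a.0 | (0 | 0) :: ··a··> p5
  p4 = 0 | a.(0 | 0) :: ··a··> p5
  p5 = 0 | (0 | 0) :: (no moves)
Q's transition system — 6 states:
  q0 = d.a.0 | a.(0 | 0) :: ··a··> q1, ··d··> q2
  q1 = d.a.0 | (0 | 0) :: ··d··> q3
  q2 = a.0 | a.(0 | 0) :: ··a··> q3, ··a··> q4
  q3 = a.0 | (0 | 0) :: ··a··> q5
  q4 = 0 | a.(0 | 0) :: ··a··> q5
  q5 = 0 | (0 | 0) :: (no moves)
Executing c from P (initial set {p0}):
  after c @ step 1: {p2}
  — P admits the full trace.
Executing c from Q (initial set {q0}):
  after c @ step 1: no successor for Q

c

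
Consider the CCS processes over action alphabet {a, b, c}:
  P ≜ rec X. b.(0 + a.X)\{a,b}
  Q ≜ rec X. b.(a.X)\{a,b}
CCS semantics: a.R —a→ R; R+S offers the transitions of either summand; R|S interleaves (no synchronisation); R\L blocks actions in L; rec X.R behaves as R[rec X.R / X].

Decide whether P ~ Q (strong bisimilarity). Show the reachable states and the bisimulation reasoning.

bisimilar

P's transition system — 2 states:
  s0 = rec X. b.(0 + a.X)\{a,b} :: -b-> s1
  s1 = (0 + a.(rec X. b.(0 + a.X)\{a,b}))\{a,b} :: ·
Q's transition system — 2 states:
  t0 = rec X. b.(a.X)\{a,b} :: -b-> t1
  t1 = (a.(rec X. b.(a.X)\{a,b}))\{a,b} :: ·
Coarsest stable partition (strong bisimilarity classes):
  B0 = {s0, t0}
  B1 = {s1, t1}
s0 ∈ B0, t0 ∈ B0 → same block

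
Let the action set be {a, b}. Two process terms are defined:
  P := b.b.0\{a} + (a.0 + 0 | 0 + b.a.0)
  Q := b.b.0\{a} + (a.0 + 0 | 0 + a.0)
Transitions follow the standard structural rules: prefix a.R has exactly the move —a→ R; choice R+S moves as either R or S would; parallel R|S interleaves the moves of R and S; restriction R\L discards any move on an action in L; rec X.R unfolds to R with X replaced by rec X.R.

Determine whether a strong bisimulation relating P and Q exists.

P ≁ Q

Reachable graph of P (5 states):
  p0 = b.b.0\{a} + (a.0 + 0 | 0 + b.a.0) has moves ··a··> p1, ··b··> p2, ··b··> p3
  p1 = 0 has moves stopped
  p2 = a.0 has moves ··a··> p1
  p3 = b.0\{a} has moves ··b··> p4
  p4 = 0\{a} has moves stopped
Reachable graph of Q (4 states):
  q0 = b.b.0\{a} + (a.0 + 0 | 0 + a.0) has moves ··a··> q1, ··b··> q2
  q1 = 0 has moves stopped
  q2 = b.0\{a} has moves ··b··> q3
  q3 = 0\{a} has moves stopped
Partition-refinement fixed point:
  B0 = {p0}
  B1 = {p1, p4, q1, q3}
  B2 = {p2}
  B3 = {p3, q2}
  B4 = {q0}
p0 ∈ B0, q0 ∈ B4 → different blocks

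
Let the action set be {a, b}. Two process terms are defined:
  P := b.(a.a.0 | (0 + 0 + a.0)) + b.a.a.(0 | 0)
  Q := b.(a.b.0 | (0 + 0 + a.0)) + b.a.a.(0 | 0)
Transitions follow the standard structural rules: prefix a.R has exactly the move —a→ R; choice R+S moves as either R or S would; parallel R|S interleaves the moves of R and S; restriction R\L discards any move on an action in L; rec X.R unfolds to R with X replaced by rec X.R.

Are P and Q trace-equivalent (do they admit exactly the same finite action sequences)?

traces(P) ≠ traces(Q) — witness ⟨baaa⟩

P's transition system — 9 states:
  m0 = b.(a.a.0 | (0 + 0 + a.0)) + b.a.a.(0 | 0) ⊢ —b→ m1, —b→ m2
  m1 = a.a.(0 | 0) ⊢ —a→ m3
  m2 = a.a.0 | (0 + 0 + a.0) ⊢ —a→ m4, —a→ m5
  m3 = a.(0 | 0) ⊢ —a→ m6
  m4 = a.0 | (0 + 0 + a.0) ⊢ —a→ m7, —a→ m8
  m5 = a.a.0 | 0 ⊢ —a→ m8
  m6 = 0 | 0 ⊢ deadlocked
  m7 = 0 | (0 + 0 + a.0) ⊢ —a→ m6
  m8 = a.0 | 0 ⊢ —a→ m6
Q's transition system — 9 states:
  n0 = b.(a.b.0 | (0 + 0 + a.0)) + b.a.a.(0 | 0) ⊢ —b→ n1, —b→ n2
  n1 = a.a.(0 | 0) ⊢ —a→ n3
  n2 = a.b.0 | (0 + 0 + a.0) ⊢ —a→ n4, —a→ n5
  n3 = a.(0 | 0) ⊢ —a→ n6
  n4 = a.b.0 | 0 ⊢ —a→ n7
  n5 = b.0 | (0 + 0 + a.0) ⊢ —a→ n7, —b→ n8
  n6 = 0 | 0 ⊢ deadlocked
  n7 = b.0 | 0 ⊢ —b→ n6
  n8 = 0 | (0 + 0 + a.0) ⊢ —a→ n6
Executing baaa from P (initial set {m0}):
  after b @ step 1: {m1, m2}
  after a @ step 2: {m3, m4, m5}
  after a @ step 3: {m6, m7, m8}
  after a @ step 4: {m6}
  ✓ P
Executing baaa from Q (initial set {n0}):
  after b @ step 1: {n1, n2}
  after a @ step 2: {n3, n4, n5}
  after a @ step 3: {n6, n7}
  after a @ step 4: ∅  — Q cannot continue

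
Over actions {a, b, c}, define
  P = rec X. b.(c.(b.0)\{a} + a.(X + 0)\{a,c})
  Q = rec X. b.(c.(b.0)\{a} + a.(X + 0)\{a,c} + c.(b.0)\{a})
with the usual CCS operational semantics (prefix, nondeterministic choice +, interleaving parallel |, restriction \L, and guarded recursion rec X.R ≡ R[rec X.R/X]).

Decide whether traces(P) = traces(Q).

YES

P's transition system — 6 states:
  m0 = rec X. b.(c.(b.0)\{a} + a.(X + 0)\{a,c}) has moves —b→ m1
  m1 = c.(b.0)\{a} + a.((rec X. b.(c.(b.0)\{a} + a.(X + 0)\{a,c})) + 0)\{a,c} has moves —a→ m2, —c→ m3
  m2 = ((rec X. b.(c.(b.0)\{a} + a.(X + 0)\{a,c})) + 0)\{a,c} has moves —b→ m4
  m3 = (b.0)\{a} has moves —b→ m5
  m4 = (c.(b.0)\{a} + a.((rec X. b.(c.(b.0)\{a} + a.(X + 0)\{a,c})) + 0)\{a,c})\{a,c} has moves deadlocked
  m5 = 0\{a} has moves deadlocked
Q's transition system — 6 states:
  n0 = rec X. b.(c.(b.0)\{a} + a.(X + 0)\{a,c} + c.(b.0)\{a}) has moves —b→ n1
  n1 = c.(b.0)\{a} + a.((rec X. b.(c.(b.0)\{a} + a.(X + 0)\{a,c} + c.(b.0)\{a})) + 0)\{a,c} + c.(b.0)\{a} has moves —a→ n2, —c→ n3
  n2 = ((rec X. b.(c.(b.0)\{a} + a.(X + 0)\{a,c} + c.(b.0)\{a})) + 0)\{a,c} has moves —b→ n4
  n3 = (b.0)\{a} has moves —b→ n5
  n4 = (c.(b.0)\{a} + a.((rec X. b.(c.(b.0)\{a} + a.(X + 0)\{a,c} + c.(b.0)\{a})) + 0)\{a,c} + c.(b.0)\{a})\{a,c} has moves deadlocked
  n5 = 0\{a} has moves deadlocked
Partition-refinement fixed point:
  B0 = {m0, n0}
  B1 = {m1, n1}
  B2 = {m2, m3, n2, n3}
  B3 = {m4, m5, n4, n5}
m0 ∈ B0, n0 ∈ B0 → same block
Bisimilar ⇒ trace-equivalent.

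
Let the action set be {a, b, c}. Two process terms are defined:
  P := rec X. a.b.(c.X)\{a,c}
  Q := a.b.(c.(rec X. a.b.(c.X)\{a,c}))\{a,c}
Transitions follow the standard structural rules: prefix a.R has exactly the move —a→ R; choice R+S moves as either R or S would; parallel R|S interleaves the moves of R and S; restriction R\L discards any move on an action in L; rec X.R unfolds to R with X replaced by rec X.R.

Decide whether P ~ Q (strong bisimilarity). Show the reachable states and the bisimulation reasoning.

P ~ Q

Reachable graph of P (3 states):
  s0 = rec X. a.b.(c.X)\{a,c} :: --a--▸ s1
  s1 = b.(c.(rec X. a.b.(c.X)\{a,c}))\{a,c} :: --b--▸ s2
  s2 = (c.(rec X. a.b.(c.X)\{a,c}))\{a,c} :: (no moves)
Reachable graph of Q (3 states):
  t0 = a.b.(c.(rec X. a.b.(c.X)\{a,c}))\{a,c} :: --a--▸ t1
  t1 = b.(c.(rec X. a.b.(c.X)\{a,c}))\{a,c} :: --b--▸ t2
  t2 = (c.(rec X. a.b.(c.X)\{a,c}))\{a,c} :: (no moves)
Coarsest stable partition (strong bisimilarity classes):
  B0 = {s0, t0}
  B1 = {s1, t1}
  B2 = {s2, t2}
s0 ∈ B0, t0 ∈ B0 → same block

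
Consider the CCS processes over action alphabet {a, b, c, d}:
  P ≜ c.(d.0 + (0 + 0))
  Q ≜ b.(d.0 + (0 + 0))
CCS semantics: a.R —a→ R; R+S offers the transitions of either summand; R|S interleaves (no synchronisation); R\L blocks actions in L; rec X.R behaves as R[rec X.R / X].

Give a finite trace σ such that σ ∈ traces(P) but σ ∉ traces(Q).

c

P's transition system — 3 states:
  u0 = c.(d.0 + (0 + 0)) | -c-> u1
  u1 = d.0 + (0 + 0) | -d-> u2
  u2 = 0 | ∅
Q's transition system — 3 states:
  v0 = b.(d.0 + (0 + 0)) | -b-> v1
  v1 = d.0 + (0 + 0) | -d-> v2
  v2 = 0 | ∅
Run σ = ⟨c⟩ on P: start {u0}
  [1] c ⇒ {u1}
  — P admits the full trace.
Run σ = ⟨c⟩ on Q: start {v0}
  [1] c ⇒ ∅  — Q cannot continue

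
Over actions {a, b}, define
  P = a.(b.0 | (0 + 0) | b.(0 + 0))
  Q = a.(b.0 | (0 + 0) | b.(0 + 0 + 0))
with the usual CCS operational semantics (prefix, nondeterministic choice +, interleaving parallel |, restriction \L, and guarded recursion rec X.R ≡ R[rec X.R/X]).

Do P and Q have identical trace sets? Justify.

Reachable graph of P (5 states):
  p0 = a.(b.0 | (0 + 0) | b.(0 + 0)) has moves --a--▸ p1
  p1 = b.0 | (0 + 0) | b.(0 + 0) has moves --b--▸ p2, --b--▸ p3
  p2 = 0 | (0 + 0) | b.(0 + 0) has moves --b--▸ p4
  p3 = b.0 | (0 + 0) | (0 + 0) has moves --b--▸ p4
  p4 = 0 | (0 + 0) | (0 + 0) has moves ∅
Reachable graph of Q (5 states):
  q0 = a.(b.0 | (0 + 0) | b.(0 + 0 + 0)) has moves --a--▸ q1
  q1 = b.0 | (0 + 0) | b.(0 + 0 + 0) has moves --b--▸ q2, --b--▸ q3
  q2 = 0 | (0 + 0) | b.(0 + 0 + 0) has moves --b--▸ q4
  q3 = b.0 | (0 + 0) | (0 + 0 + 0) has moves --b--▸ q4
  q4 = 0 | (0 + 0) | (0 + 0 + 0) has moves ∅
Bisimilarity quotient blocks:
  B0 = {p0, q0}
  B1 = {p1, q1}
  B2 = {p2, p3, q2, q3}
  B3 = {p4, q4}
p0 ∈ B0, q0 ∈ B0 → same block
Bisimilar ⇒ trace-equivalent.

traces(P) = traces(Q)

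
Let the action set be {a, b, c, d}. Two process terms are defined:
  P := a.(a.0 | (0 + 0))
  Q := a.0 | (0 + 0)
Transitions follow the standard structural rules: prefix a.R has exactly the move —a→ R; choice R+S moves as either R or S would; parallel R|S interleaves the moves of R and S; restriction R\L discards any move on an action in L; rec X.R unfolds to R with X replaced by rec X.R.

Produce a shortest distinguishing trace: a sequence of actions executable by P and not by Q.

aa

Reachable graph of P (3 states):
  s0 = a.(a.0 | (0 + 0)) has moves -a-> s1
  s1 = a.0 | (0 + 0) has moves -a-> s2
  s2 = 0 | (0 + 0) has moves (no moves)
Reachable graph of Q (2 states):
  t0 = a.0 | (0 + 0) has moves -a-> t1
  t1 = 0 | (0 + 0) has moves (no moves)
Executing aa from P (initial set {s0}):
  step 1 (a): {s1}
  step 2 (a): {s2}
  — P admits the full trace.
Executing aa from Q (initial set {t0}):
  step 1 (a): {t1}
  step 2 (a): no successor for Q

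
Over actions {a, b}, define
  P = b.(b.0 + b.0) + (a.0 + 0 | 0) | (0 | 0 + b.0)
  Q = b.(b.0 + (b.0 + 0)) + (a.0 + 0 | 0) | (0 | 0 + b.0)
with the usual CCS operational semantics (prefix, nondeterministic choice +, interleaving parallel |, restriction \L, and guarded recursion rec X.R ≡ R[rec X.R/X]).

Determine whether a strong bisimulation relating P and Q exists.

P ~ Q

Reachable graph of P (6 states):
  s0 = b.(b.0 + b.0) + (a.0 + 0 | 0) | (0 | 0 + b.0) | --a--▸ s1, --b--▸ s2, --b--▸ s3
  s1 = 0 | (0 | 0 + b.0) | --b--▸ s4
  s2 = (a.0 + 0 | 0) | 0 | --a--▸ s4
  s3 = b.0 + b.0 | --b--▸ s5
  s4 = 0 | 0 | deadlocked
  s5 = 0 | deadlocked
Reachable graph of Q (6 states):
  t0 = b.(b.0 + (b.0 + 0)) + (a.0 + 0 | 0) | (0 | 0 + b.0) | --a--▸ t1, --b--▸ t2, --b--▸ t3
  t1 = 0 | (0 | 0 + b.0) | --b--▸ t4
  t2 = (a.0 + 0 | 0) | 0 | --a--▸ t4
  t3 = b.0 + (b.0 + 0) | --b--▸ t5
  t4 = 0 | 0 | deadlocked
  t5 = 0 | deadlocked
Bisimilarity quotient blocks:
  B0 = {s0, t0}
  B1 = {s1, s3, t1, t3}
  B2 = {s4, s5, t4, t5}
  B3 = {s2, t2}
s0 ∈ B0, t0 ∈ B0 → same block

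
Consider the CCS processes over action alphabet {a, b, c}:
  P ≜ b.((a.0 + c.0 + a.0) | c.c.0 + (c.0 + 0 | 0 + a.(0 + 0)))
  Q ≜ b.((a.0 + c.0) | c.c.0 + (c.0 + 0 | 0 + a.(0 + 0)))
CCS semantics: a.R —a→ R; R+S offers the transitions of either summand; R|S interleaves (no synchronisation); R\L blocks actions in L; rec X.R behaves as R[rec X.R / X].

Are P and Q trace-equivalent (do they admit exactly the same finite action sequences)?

LTS(P): 9 reachable states
  u0 = b.((a.0 + c.0 + a.0) | c.c.0 + (c.0 + 0 | 0 + a.(0 + 0))) :: --b--▸ u1
  u1 = (a.0 + c.0 + a.0) | c.c.0 + (c.0 + 0 | 0 + a.(0 + 0)) :: --a--▸ u2, --a--▸ u3, --c--▸ u3, --c--▸ u4, --c--▸ u5
  u2 = 0 + 0 :: ∅
  u3 = 0 | c.c.0 :: --c--▸ u6
  u4 = (a.0 + c.0 + a.0) | c.0 :: --a--▸ u6, --c--▸ u6, --c--▸ u7
  u5 = 0 :: ∅
  u6 = 0 | c.0 :: --c--▸ u8
  u7 = (a.0 + c.0 + a.0) | 0 :: --a--▸ u8, --c--▸ u8
  u8 = 0 | 0 :: ∅
LTS(Q): 9 reachable states
  v0 = b.((a.0 + c.0) | c.c.0 + (c.0 + 0 | 0 + a.(0 + 0))) :: --b--▸ v1
  v1 = (a.0 + c.0) | c.c.0 + (c.0 + 0 | 0 + a.(0 + 0)) :: --a--▸ v2, --a--▸ v3, --c--▸ v3, --c--▸ v4, --c--▸ v5
  v2 = 0 + 0 :: ∅
  v3 = 0 | c.c.0 :: --c--▸ v6
  v4 = (a.0 + c.0) | c.0 :: --a--▸ v6, --c--▸ v6, --c--▸ v7
  v5 = 0 :: ∅
  v6 = 0 | c.0 :: --c--▸ v8
  v7 = (a.0 + c.0) | 0 :: --a--▸ v8, --c--▸ v8
  v8 = 0 | 0 :: ∅
Bisimilarity quotient blocks:
  B0 = {u0, v0}
  B1 = {u1, v1}
  B2 = {u3, v3}
  B3 = {u6, v6}
  B4 = {u2, u5, u8, v2, v5, v8}
  B5 = {u4, v4}
  B6 = {u7, v7}
u0 ∈ B0, v0 ∈ B0 → same block
Bisimilar ⇒ trace-equivalent.

trace-equivalent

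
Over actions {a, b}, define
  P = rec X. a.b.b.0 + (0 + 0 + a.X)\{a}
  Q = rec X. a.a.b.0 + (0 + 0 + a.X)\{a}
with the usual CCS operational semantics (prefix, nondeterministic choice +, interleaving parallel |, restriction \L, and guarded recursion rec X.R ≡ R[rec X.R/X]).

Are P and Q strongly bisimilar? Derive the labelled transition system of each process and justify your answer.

P's transition system — 4 states:
  p0 = rec X. a.b.b.0 + (0 + 0 + a.X)\{a} ⊢ =a=> p1
  p1 = b.b.0 ⊢ =b=> p2
  p2 = b.0 ⊢ =b=> p3
  p3 = 0 ⊢ deadlocked
Q's transition system — 4 states:
  q0 = rec X. a.a.b.0 + (0 + 0 + a.X)\{a} ⊢ =a=> q1
  q1 = a.b.0 ⊢ =a=> q2
  q2 = b.0 ⊢ =b=> q3
  q3 = 0 ⊢ deadlocked
Partition-refinement fixed point:
  B0 = {p0}
  B1 = {p1}
  B2 = {p2, q2}
  B3 = {p3, q3}
  B4 = {q0}
  B5 = {q1}
p0 ∈ B0, q0 ∈ B4 → different blocks

P ≁ Q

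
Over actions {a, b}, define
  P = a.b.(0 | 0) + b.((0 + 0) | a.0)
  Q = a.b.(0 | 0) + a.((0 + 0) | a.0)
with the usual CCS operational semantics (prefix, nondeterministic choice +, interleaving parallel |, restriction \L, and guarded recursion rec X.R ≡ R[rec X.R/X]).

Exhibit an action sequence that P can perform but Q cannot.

b

P's transition system — 5 states:
  u0 = a.b.(0 | 0) + b.((0 + 0) | a.0) | --a--▸ u1, --b--▸ u2
  u1 = b.(0 | 0) | --b--▸ u3
  u2 = (0 + 0) | a.0 | --a--▸ u4
  u3 = 0 | 0 | stopped
  u4 = (0 + 0) | 0 | stopped
Q's transition system — 5 states:
  v0 = a.b.(0 | 0) + a.((0 + 0) | a.0) | --a--▸ v1, --a--▸ v2
  v1 = (0 + 0) | a.0 | --a--▸ v3
  v2 = b.(0 | 0) | --b--▸ v4
  v3 = (0 + 0) | 0 | stopped
  v4 = 0 | 0 | stopped
Run σ = ⟨b⟩ on P: start {u0}
  step 1 (b): {u2}
  P completes σ.
Run σ = ⟨b⟩ on Q: start {v0}
  step 1 (b): ∅  — Q cannot continue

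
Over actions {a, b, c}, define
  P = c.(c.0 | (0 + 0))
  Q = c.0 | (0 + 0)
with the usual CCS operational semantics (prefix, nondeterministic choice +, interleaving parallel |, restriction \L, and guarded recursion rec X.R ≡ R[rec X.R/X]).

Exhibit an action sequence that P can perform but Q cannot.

P's transition system — 3 states:
  m0 = c.(c.0 | (0 + 0)) :: =c=> m1
  m1 = c.0 | (0 + 0) :: =c=> m2
  m2 = 0 | (0 + 0) :: ∅
Q's transition system — 2 states:
  n0 = c.0 | (0 + 0) :: =c=> n1
  n1 = 0 | (0 + 0) :: ∅
Trace ⟨cc⟩ through P, begin at {m0}:
  after c @ step 1: {m1}
  after c @ step 2: {m2}
  P completes σ.
Trace ⟨cc⟩ through Q, begin at {n0}:
  after c @ step 1: {n1}
  after c @ step 2: ∅ (Q stuck)

cc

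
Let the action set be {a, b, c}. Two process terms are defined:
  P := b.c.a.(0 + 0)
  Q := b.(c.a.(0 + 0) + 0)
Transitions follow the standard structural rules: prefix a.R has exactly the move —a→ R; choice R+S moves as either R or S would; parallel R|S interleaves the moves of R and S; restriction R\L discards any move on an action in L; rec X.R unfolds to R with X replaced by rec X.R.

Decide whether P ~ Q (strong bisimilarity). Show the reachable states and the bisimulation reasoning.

LTS(P): 4 reachable states
  u0 = b.c.a.(0 + 0) has moves ··b··> u1
  u1 = c.a.(0 + 0) has moves ··c··> u2
  u2 = a.(0 + 0) has moves ··a··> u3
  u3 = 0 + 0 has moves deadlocked
LTS(Q): 4 reachable states
  v0 = b.(c.a.(0 + 0) + 0) has moves ··b··> v1
  v1 = c.a.(0 + 0) + 0 has moves ··c··> v2
  v2 = a.(0 + 0) has moves ··a··> v3
  v3 = 0 + 0 has moves deadlocked
Coarsest stable partition (strong bisimilarity classes):
  B0 = {u0, v0}
  B1 = {u1, v1}
  B2 = {u2, v2}
  B3 = {u3, v3}
u0 ∈ B0, v0 ∈ B0 → same block

P ~ Q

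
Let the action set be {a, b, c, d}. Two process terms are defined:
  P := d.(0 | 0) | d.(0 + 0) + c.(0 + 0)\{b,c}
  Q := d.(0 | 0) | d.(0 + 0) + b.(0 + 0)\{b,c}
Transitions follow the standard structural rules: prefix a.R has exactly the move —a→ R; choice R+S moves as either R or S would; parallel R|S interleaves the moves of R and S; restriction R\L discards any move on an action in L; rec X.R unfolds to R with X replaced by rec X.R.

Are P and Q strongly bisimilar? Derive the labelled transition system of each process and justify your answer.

P's transition system — 5 states:
  m0 = d.(0 | 0) | d.(0 + 0) + c.(0 + 0)\{b,c} ⊢ --c--▸ m1, --d--▸ m2, --d--▸ m3
  m1 = (0 + 0)\{b,c} ⊢ deadlocked
  m2 = 0 | 0 | d.(0 + 0) ⊢ --d--▸ m4
  m3 = d.(0 | 0) | (0 + 0) ⊢ --d--▸ m4
  m4 = 0 | 0 | (0 + 0) ⊢ deadlocked
Q's transition system — 5 states:
  n0 = d.(0 | 0) | d.(0 + 0) + b.(0 + 0)\{b,c} ⊢ --b--▸ n1, --d--▸ n2, --d--▸ n3
  n1 = (0 + 0)\{b,c} ⊢ deadlocked
  n2 = 0 | 0 | d.(0 + 0) ⊢ --d--▸ n4
  n3 = d.(0 | 0) | (0 + 0) ⊢ --d--▸ n4
  n4 = 0 | 0 | (0 + 0) ⊢ deadlocked
Bisimilarity quotient blocks:
  B0 = {m0}
  B1 = {m1, m4, n1, n4}
  B2 = {m2, m3, n2, n3}
  B3 = {n0}
m0 ∈ B0, n0 ∈ B3 → different blocks

NO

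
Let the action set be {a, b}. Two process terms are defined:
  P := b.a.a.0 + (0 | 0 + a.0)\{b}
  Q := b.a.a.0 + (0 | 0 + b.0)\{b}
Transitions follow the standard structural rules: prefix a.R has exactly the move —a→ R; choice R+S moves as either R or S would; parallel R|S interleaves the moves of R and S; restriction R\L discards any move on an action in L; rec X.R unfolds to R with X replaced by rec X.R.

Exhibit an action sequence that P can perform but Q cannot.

a

LTS(P): 5 reachable states
  m0 = b.a.a.0 + (0 | 0 + a.0)\{b} ⊢ -a-> m1, -b-> m2
  m1 = 0\{b} ⊢ ·
  m2 = a.a.0 ⊢ -a-> m3
  m3 = a.0 ⊢ -a-> m4
  m4 = 0 ⊢ ·
LTS(Q): 4 reachable states
  n0 = b.a.a.0 + (0 | 0 + b.0)\{b} ⊢ -b-> n1
  n1 = a.a.0 ⊢ -a-> n2
  n2 = a.0 ⊢ -a-> n3
  n3 = 0 ⊢ ·
Executing a from P (initial set {m0}):
  step 1 (a): {m1}
  ✓ P
Executing a from Q (initial set {n0}):
  step 1 (a): no successor for Q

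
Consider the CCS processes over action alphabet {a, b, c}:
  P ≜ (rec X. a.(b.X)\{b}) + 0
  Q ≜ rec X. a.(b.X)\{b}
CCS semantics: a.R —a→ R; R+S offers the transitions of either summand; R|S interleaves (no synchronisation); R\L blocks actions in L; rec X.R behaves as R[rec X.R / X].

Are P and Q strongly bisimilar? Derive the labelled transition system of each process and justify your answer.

Reachable graph of P (2 states):
  m0 = (rec X. a.(b.X)\{b}) + 0 has moves --a--▸ m1
  m1 = (b.(rec X. a.(b.X)\{b}))\{b} has moves deadlocked
Reachable graph of Q (2 states):
  n0 = rec X. a.(b.X)\{b} has moves --a--▸ n1
  n1 = (b.(rec X. a.(b.X)\{b}))\{b} has moves deadlocked
Coarsest stable partition (strong bisimilarity classes):
  B0 = {m0, n0}
  B1 = {m1, n1}
m0 ∈ B0, n0 ∈ B0 → same block

YES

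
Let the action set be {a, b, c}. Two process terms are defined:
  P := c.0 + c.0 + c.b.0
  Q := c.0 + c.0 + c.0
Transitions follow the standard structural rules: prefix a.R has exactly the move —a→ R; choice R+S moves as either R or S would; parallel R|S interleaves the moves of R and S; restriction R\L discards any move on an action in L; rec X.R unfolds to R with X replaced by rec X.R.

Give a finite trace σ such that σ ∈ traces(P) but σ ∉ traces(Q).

cb

Reachable graph of P (3 states):
  p0 = c.0 + c.0 + c.b.0 has moves —c→ p1, —c→ p2
  p1 = 0 has moves (no moves)
  p2 = b.0 has moves —b→ p1
Reachable graph of Q (2 states):
  q0 = c.0 + c.0 + c.0 has moves —c→ q1
  q1 = 0 has moves (no moves)
Executing cb from P (initial set {p0}):
  step 1 (c): {p1, p2}
  step 2 (b): {p1}
  ✓ P
Executing cb from Q (initial set {q0}):
  step 1 (c): {q1}
  step 2 (b): ∅ (Q stuck)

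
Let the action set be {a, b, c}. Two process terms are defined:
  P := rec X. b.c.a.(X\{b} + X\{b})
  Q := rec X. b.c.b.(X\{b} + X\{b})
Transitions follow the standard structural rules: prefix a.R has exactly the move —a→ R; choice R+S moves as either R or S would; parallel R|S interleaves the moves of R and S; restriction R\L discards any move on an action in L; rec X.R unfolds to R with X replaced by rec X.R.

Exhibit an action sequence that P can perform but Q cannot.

bca

P's transition system — 4 states:
  p0 = rec X. b.c.a.(X\{b} + X\{b}) has moves —b→ p1
  p1 = c.a.((rec X. b.c.a.(X\{b} + X\{b}))\{b} + (rec X. b.c.a.(X\{b} + X\{b}))\{b}) has moves —c→ p2
  p2 = a.((rec X. b.c.a.(X\{b} + X\{b}))\{b} + (rec X. b.c.a.(X\{b} + X\{b}))\{b}) has moves —a→ p3
  p3 = (rec X. b.c.a.(X\{b} + X\{b}))\{b} + (rec X. b.c.a.(X\{b} + X\{b}))\{b} has moves deadlocked
Q's transition system — 4 states:
  q0 = rec X. b.c.b.(X\{b} + X\{b}) has moves —b→ q1
  q1 = c.b.((rec X. b.c.b.(X\{b} + X\{b}))\{b} + (rec X. b.c.b.(X\{b} + X\{b}))\{b}) has moves —c→ q2
  q2 = b.((rec X. b.c.b.(X\{b} + X\{b}))\{b} + (rec X. b.c.b.(X\{b} + X\{b}))\{b}) has moves —b→ q3
  q3 = (rec X. b.c.b.(X\{b} + X\{b}))\{b} + (rec X. b.c.b.(X\{b} + X\{b}))\{b} has moves deadlocked
Run σ = ⟨bca⟩ on P: start {p0}
  step 1 (b): {p1}
  step 2 (c): {p2}
  step 3 (a): {p3}
  ✓ P
Run σ = ⟨bca⟩ on Q: start {q0}
  step 1 (b): {q1}
  step 2 (c): {q2}
  step 3 (a): ∅  — Q cannot continue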